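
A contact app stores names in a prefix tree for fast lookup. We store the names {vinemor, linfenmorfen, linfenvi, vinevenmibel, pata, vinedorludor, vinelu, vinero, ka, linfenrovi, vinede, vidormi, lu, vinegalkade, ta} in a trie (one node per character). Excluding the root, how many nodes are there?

For each word, the new-node count is its length minus the longest prefix already in the trie:
  "vinemor" → 7 new (v, i, n, e, m, o, r)
  "linfenmorfen" → 12 new (l, i, n, f, e, n, m, o, r, f, e, n)
  "linfenvi" → prefix "linfen" already present; 2 new (v, i)
  "vinevenmibel" → prefix "vine" already present; 8 new (v, e, n, m, i, b, e, l)
  "pata" → 4 new (p, a, t, a)
  "vinedorludor" → prefix "vine" already present; 8 new (d, o, r, l, u, d, o, r)
  "vinelu" → prefix "vine" already present; 2 new (l, u)
  "vinero" → prefix "vine" already present; 2 new (r, o)
  "ka" → 2 new (k, a)
  "linfenrovi" → prefix "linfen" already present; 4 new (r, o, v, i)
  "vinede" → prefix "vined" already present; 1 new (e)
  "vidormi" → prefix "vi" already present; 5 new (d, o, r, m, i)
  "lu" → prefix "l" already present; 1 new (u)
  "vinegalkade" → prefix "vine" already present; 7 new (g, a, l, k, a, d, e)
  "ta" → 2 new (t, a)
Total nodes = 7 + 12 + 2 + 8 + 4 + 8 + 2 + 2 + 2 + 4 + 1 + 5 + 1 + 7 + 2 = 67

67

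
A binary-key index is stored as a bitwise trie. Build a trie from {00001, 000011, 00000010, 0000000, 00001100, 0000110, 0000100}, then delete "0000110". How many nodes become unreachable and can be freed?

After clearing the end-marker at "0000110", prune upward until reaching a node still needed by another word.
Every node on "0000110" is still needed (e.g. by "00001100"), so nothing is freed.
Nodes removed: 0

0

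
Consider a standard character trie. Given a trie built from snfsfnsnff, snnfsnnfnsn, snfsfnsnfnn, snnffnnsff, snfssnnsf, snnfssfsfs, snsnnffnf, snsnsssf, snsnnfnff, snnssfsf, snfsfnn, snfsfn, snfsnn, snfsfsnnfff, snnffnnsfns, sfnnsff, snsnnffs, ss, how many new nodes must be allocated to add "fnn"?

No existing word starts with "f", so every character of "fnn" needs a new node.
3 − 0 = 3 new nodes.

3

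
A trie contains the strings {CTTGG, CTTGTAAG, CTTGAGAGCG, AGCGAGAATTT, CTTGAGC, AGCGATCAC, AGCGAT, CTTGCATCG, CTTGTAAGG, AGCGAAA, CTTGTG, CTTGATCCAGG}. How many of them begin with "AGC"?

4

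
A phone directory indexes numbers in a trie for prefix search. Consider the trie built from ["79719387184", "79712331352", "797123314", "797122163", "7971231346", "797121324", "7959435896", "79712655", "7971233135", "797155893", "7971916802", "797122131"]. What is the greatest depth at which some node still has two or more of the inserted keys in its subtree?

Look for the deepest trie node that still has at least two words in its subtree.
e.g. "7971233135" and "79712331352" share the prefix "7971233135" of length 10; no pair shares a longer one.
Longest shared-prefix length: 10

10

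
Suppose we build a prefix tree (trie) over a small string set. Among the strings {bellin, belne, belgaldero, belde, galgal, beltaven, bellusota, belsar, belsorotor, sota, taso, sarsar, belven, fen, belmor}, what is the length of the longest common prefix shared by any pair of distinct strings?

The deepest shared node is where two words last agree before diverging.
e.g. "bellin" and "bellusota" share the prefix "bell" of length 4; no pair shares a longer one.
Longest shared-prefix length: 4

4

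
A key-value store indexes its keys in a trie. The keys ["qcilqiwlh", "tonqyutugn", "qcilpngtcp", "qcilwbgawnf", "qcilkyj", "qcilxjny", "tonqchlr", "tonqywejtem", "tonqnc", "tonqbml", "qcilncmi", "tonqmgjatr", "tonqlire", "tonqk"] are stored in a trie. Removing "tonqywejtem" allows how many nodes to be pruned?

6

After clearing the end-marker at "tonqywejtem", prune upward until reaching a node still needed by another word.
The suffix "wejtem" (6 nodes) is used only by "tonqywejtem"; the node for "tonqy" still has the child "u", so pruning stops there.
Nodes removed: 6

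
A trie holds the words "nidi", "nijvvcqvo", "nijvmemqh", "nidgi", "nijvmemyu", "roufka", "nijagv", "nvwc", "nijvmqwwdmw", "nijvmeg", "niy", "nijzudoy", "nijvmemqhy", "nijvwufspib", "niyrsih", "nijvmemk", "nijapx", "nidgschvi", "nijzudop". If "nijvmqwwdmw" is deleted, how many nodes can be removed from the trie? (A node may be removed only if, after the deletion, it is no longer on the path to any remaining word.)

6

A node on "nijvmqwwdmw"'s path can go only if nothing else ends at it or branches off below it.
The suffix "qwwdmw" (6 nodes) is used only by "nijvmqwwdmw"; the node for "nijvm" still has the child "e", so pruning stops there.
Nodes removed: 6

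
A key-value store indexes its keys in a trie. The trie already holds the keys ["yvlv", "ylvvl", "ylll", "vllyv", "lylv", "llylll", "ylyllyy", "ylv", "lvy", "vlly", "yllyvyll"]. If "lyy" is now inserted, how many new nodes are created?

1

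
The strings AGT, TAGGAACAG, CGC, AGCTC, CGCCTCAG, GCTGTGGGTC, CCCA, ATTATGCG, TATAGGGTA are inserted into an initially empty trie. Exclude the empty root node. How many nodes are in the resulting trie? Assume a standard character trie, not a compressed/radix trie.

50

Insert word by word; a character creates a node only if that edge doesn't already exist:
  "AGT" → 3 new (A, G, T)
  "TAGGAACAG" → 9 new (T, A, G, G, A, A, C, A, G)
  "CGC" → 3 new (C, G, C)
  "AGCTC" → prefix "AG" already present; 3 new (C, T, C)
  "CGCCTCAG" → prefix "CGC" already present; 5 new (C, T, C, A, G)
  "GCTGTGGGTC" → 10 new (G, C, T, G, T, G, G, G, T, C)
  "CCCA" → prefix "C" already present; 3 new (C, C, A)
  "ATTATGCG" → prefix "A" already present; 7 new (T, T, A, T, G, C, G)
  "TATAGGGTA" → prefix "TA" already present; 7 new (T, A, G, G, G, T, A)
Total nodes = 3 + 9 + 3 + 3 + 5 + 10 + 3 + 7 + 7 = 50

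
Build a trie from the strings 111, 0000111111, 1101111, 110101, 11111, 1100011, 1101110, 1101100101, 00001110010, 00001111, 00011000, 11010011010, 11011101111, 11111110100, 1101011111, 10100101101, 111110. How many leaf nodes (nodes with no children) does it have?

12

Leaves are exactly the stored words that no other stored word extends.
Those words: "00001110010", "0000111111", "00011000", "10100101101", "1100011", "11010011010", "1101011111", "1101100101", "11011101111", "1101111", "111110", "11111110100"
Leaf count: 12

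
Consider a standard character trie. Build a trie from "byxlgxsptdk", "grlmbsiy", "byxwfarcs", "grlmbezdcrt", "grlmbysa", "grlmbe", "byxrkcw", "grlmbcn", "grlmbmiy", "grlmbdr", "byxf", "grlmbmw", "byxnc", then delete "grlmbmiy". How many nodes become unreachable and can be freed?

Walk "grlmbmiy" from the leaf back toward the root, removing each node that no remaining word uses.
The suffix "iy" (2 nodes) is used only by "grlmbmiy"; the node for "grlmbm" still has the child "w", so pruning stops there.
Nodes removed: 2

2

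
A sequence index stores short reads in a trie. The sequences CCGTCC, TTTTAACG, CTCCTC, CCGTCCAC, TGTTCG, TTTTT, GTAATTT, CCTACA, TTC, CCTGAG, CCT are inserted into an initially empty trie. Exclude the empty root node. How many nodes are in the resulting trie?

42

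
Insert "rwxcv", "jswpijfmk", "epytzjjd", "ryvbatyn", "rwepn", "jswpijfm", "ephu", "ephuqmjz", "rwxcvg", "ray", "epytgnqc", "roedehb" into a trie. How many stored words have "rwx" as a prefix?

Walk to "rwx"; the words in its subtree are exactly those with that prefix.
Words under "rwx": rwxcv, rwxcvg
Count: 2

2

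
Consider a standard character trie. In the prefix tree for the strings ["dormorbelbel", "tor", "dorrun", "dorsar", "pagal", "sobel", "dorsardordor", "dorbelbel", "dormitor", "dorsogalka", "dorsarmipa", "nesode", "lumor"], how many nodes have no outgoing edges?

A leaf is a node with no children — equivalently, the end of a word that is not a proper prefix of any other stored word.
Those words: "dorbelbel", "dormitor", "dormorbelbel", "dorrun", "dorsardordor", "dorsarmipa", "dorsogalka", "lumor", "nesode", "pagal", "sobel", "tor"
Leaf count: 12

12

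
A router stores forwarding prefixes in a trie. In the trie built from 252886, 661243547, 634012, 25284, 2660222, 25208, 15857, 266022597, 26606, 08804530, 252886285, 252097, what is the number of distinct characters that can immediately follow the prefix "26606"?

Follow the path "26606" to its node, then look at its outgoing edges.
No stored string extends past "26606".
That node has 0 child edges.

0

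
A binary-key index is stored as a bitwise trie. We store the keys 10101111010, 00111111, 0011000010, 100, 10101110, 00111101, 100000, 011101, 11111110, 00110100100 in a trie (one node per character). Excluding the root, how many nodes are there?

Insert word by word; a character creates a node only if that edge doesn't already exist:
  "10101111010" → 11 new (1, 0, 1, 0, 1, 1, 1, 1, 0, 1, 0)
  "00111111" → 8 new (0, 0, 1, 1, 1, 1, 1, 1)
  "0011000010" → prefix "0011" already present; 6 new (0, 0, 0, 0, 1, 0)
  "100" → prefix "10" already present; 1 new (0)
  "10101110" → prefix "1010111" already present; 1 new (0)
  "00111101" → prefix "001111" already present; 2 new (0, 1)
  "100000" → prefix "100" already present; 3 new (0, 0, 0)
  "011101" → prefix "0" already present; 5 new (1, 1, 1, 0, 1)
  "11111110" → prefix "1" already present; 7 new (1, 1, 1, 1, 1, 1, 0)
  "00110100100" → prefix "00110" already present; 6 new (1, 0, 0, 1, 0, 0)
Total nodes = 11 + 8 + 6 + 1 + 1 + 2 + 3 + 5 + 7 + 6 = 50

50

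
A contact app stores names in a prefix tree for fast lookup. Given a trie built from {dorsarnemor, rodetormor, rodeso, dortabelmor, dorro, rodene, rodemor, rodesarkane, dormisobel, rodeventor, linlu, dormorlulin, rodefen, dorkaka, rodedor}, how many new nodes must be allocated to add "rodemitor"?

The longest prefix of "rodemitor" already in the trie is "rodem" (length 5).
New nodes needed: |"rodemitor"| − 5 = 9 − 5 = 4.

4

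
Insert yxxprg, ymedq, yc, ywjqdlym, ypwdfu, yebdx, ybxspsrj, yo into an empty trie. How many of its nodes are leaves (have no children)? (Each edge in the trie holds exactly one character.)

Leaves are exactly the stored words that no other stored word extends.
Those words: "ybxspsrj", "yc", "yebdx", "ymedq", "yo", "ypwdfu", "ywjqdlym", "yxxprg"
Leaf count: 8

8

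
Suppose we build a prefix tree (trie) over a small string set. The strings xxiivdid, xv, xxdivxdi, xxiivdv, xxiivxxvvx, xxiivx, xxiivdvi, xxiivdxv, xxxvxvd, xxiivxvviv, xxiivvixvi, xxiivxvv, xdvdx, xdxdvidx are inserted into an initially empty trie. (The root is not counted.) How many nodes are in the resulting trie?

Count nodes per top-level branch (shared prefixes stored once):
  'x'-branch (xdvdx, xdxdvidx, xv, xxdivxdi, xxiivdid, xxiivdv, xxiivdvi, xxiivdxv, xxiivvixvi, xxiivx, xxiivxvv, xxiivxvviv, xxiivxxvvx, xxxvxvd): 48 nodes
Sum: 48

48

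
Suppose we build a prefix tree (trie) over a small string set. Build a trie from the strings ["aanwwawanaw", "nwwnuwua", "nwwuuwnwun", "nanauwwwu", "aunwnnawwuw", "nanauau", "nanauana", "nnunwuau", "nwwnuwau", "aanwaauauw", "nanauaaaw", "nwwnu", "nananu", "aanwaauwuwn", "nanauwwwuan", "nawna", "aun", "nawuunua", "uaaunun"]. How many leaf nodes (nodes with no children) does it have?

Leaves are exactly the stored words that no other stored word extends.
Those words: "aanwaauauw", "aanwaauwuwn", "aanwwawanaw", "aunwnnawwuw", "nananu", "nanauaaaw", "nanauana", "nanauau", "nanauwwwuan", "nawna", "nawuunua", "nnunwuau", "nwwnuwau", "nwwnuwua", "nwwuuwnwun", "uaaunun"
Leaf count: 16

16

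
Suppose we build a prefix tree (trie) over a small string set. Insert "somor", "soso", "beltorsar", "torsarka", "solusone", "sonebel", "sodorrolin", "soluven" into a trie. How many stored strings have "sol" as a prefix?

2

Traverse to the node for "sol", then collect every word in that subtree.
Words under "sol": solusone, soluven
Count: 2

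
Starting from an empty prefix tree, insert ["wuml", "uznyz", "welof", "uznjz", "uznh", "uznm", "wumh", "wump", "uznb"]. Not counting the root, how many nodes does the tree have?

20

Count nodes per top-level branch (shared prefixes stored once):
  'u'-branch (uznb, uznh, uznjz, uznm, uznyz): 10 nodes
  'w'-branch (welof, wumh, wuml, wump): 10 nodes
Sum: 20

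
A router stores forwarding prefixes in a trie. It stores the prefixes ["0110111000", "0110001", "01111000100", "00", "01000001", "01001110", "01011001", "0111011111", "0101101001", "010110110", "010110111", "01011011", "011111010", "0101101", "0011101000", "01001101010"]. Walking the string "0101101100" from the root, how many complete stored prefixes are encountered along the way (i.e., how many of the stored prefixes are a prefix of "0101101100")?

3

Check each prefix of "0101101100" against the stored set — each match is an end-marker on the path.
Prefixes of the query that are stored words: "0101101", "01011011", "010110110"
Count: 3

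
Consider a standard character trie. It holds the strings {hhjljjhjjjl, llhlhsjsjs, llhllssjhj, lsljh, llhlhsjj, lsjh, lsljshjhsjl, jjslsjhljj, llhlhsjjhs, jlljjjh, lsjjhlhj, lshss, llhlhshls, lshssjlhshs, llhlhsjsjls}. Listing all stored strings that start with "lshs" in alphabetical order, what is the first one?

DFS of the "lshs" subtree visits, in order: "lshss", "lshssjlhshs"
The 1st is lshss.

lshss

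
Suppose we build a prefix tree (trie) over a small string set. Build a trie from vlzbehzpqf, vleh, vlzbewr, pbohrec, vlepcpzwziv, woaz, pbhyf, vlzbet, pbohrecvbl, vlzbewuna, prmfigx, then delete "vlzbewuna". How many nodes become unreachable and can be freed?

3

A node on "vlzbewuna"'s path can go only if nothing else ends at it or branches off below it.
The suffix "una" (3 nodes) is used only by "vlzbewuna"; the node for "vlzbew" still has the child "r", so pruning stops there.
Nodes removed: 3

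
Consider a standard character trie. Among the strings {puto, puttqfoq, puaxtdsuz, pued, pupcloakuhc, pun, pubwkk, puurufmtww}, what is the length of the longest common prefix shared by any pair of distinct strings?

Look for the deepest trie node that still has at least two words in its subtree.
e.g. "puto" and "puttqfoq" share the prefix "put" of length 3; no pair shares a longer one.
Longest shared-prefix length: 3

3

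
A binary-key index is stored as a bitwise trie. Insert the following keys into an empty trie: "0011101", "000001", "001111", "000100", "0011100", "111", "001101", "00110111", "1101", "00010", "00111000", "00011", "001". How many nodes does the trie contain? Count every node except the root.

27

Trie structure (* marks end of a word):
(root)
├─ 0
│  └─ 0
│     ├─ 0
│     │  ├─ 0
│     │  │  └─ 0
│     │  │     └─ 1 *
│     │  └─ 1
│     │     ├─ 0 *
│     │     │  └─ 0 *
│     │     └─ 1 *
│     └─ 1 *
│        └─ 1
│           ├─ 0
│           │  └─ 1 *
│           │     └─ 1
│           │        └─ 1 *
│           └─ 1
│              ├─ 0
│              │  ├─ 0 *
│              │  │  └─ 0 *
│              │  └─ 1 *
│              └─ 1 *
└─ 1
   └─ 1
      ├─ 0
      │  └─ 1 *
      └─ 1 *
Counting every labelled node above: 27.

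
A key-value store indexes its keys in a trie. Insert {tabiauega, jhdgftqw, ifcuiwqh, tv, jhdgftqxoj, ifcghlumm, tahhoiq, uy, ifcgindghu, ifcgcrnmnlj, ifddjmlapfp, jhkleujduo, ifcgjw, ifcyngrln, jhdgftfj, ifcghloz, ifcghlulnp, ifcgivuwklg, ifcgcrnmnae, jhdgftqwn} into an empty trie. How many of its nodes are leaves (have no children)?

19

A leaf is a node with no children — equivalently, the end of a word that is not a proper prefix of any other stored word.
Those words: "ifcgcrnmnae", "ifcgcrnmnlj", "ifcghloz", "ifcghlulnp", "ifcghlumm", "ifcgindghu", "ifcgivuwklg", "ifcgjw", "ifcuiwqh", "ifcyngrln", "ifddjmlapfp", "jhdgftfj", "jhdgftqwn", "jhdgftqxoj", "jhkleujduo", "tabiauega", "tahhoiq", "tv", "uy"
Leaf count: 19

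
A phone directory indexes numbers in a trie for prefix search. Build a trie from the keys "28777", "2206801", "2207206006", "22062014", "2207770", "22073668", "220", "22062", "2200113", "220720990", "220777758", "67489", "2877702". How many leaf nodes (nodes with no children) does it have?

10

Leaves are exactly the stored words that no other stored word extends.
Those words: "2200113", "22062014", "2206801", "2207206006", "220720990", "22073668", "2207770", "220777758", "2877702", "67489"
Leaf count: 10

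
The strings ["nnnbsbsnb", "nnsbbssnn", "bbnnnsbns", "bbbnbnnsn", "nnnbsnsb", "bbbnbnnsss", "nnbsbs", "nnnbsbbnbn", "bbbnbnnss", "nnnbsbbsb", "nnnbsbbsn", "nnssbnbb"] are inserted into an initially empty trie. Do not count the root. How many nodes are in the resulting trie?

Count nodes per top-level branch (shared prefixes stored once):
  'b'-branch (bbbnbnnsn, bbbnbnnss, bbbnbnnsss, bbnnnsbns): 18 nodes
  'n'-branch (nnbsbs, nnnbsbbnbn, nnnbsbbsb, nnnbsbbsn, nnnbsbsnb, nnnbsnsb, nnsbbssnn, nnssbnbb): 35 nodes
Sum: 53

53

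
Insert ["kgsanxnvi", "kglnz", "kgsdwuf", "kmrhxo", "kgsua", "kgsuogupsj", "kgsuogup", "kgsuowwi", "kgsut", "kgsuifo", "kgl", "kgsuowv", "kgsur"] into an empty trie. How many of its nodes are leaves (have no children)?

11

A leaf is a node with no children — equivalently, the end of a word that is not a proper prefix of any other stored word.
Those words: "kglnz", "kgsanxnvi", "kgsdwuf", "kgsua", "kgsuifo", "kgsuogupsj", "kgsuowv", "kgsuowwi", "kgsur", "kgsut", "kmrhxo"
Leaf count: 11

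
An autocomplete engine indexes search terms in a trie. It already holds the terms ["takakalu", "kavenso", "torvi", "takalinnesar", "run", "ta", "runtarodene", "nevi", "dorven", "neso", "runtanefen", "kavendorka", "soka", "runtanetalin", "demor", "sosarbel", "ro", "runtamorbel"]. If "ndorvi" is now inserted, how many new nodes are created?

5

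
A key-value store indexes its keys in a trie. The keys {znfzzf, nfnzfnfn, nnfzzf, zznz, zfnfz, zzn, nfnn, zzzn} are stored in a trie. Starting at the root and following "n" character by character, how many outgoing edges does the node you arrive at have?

Walk "n" from the root, arriving at one node.
Characters that immediately follow "n" among the stored strings: {f, n}.
That node has 2 child edges.

2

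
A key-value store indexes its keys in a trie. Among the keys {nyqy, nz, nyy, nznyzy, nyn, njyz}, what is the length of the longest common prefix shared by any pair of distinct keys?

2

The deepest shared node is where two words last agree before diverging.
"nyn" and "nyqy" agree on "ny" (2 characters) before diverging; nothing deeper is shared.
Longest shared-prefix length: 2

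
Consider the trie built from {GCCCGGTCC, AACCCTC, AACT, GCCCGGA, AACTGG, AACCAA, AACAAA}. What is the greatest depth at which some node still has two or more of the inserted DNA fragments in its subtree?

Look for the deepest trie node that still has at least two words in its subtree.
e.g. "GCCCGGA" and "GCCCGGTCC" share the prefix "GCCCGG" of length 6; no pair shares a longer one.
Longest shared-prefix length: 6

6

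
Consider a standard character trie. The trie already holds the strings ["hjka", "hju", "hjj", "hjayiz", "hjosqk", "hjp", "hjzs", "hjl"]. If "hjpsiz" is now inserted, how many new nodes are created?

Walking "hjpsiz" from the root, the first 3 characters ("hjp") follow existing edges; "s" is the first miss.
So 6 − 3 = 3 new nodes.

3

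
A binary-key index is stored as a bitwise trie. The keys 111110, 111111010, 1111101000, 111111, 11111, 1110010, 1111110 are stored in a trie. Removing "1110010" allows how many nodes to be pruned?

4

A node on "1110010"'s path can go only if nothing else ends at it or branches off below it.
The suffix "0010" (4 nodes) is used only by "1110010"; the node for "111" still has the child "1", so pruning stops there.
Nodes removed: 4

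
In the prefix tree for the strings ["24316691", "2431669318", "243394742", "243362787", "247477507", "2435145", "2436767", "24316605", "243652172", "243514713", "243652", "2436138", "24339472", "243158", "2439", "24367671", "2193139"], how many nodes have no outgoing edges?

A leaf is a node with no children — equivalently, the end of a word that is not a proper prefix of any other stored word.
Those words: "2193139", "243158", "24316605", "24316691", "2431669318", "243362787", "24339472", "243394742", "2435145", "243514713", "2436138", "243652172", "24367671", "2439", "247477507"
Leaf count: 15

15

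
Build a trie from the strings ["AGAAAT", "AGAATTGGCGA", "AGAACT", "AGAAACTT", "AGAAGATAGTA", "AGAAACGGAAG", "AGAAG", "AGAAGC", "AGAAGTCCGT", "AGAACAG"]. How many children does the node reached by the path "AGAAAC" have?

2

Follow the path "AGAAAC" to its node, then look at its outgoing edges.
Distinct next characters after "AGAAAC": G, T.
That node has 2 child edges.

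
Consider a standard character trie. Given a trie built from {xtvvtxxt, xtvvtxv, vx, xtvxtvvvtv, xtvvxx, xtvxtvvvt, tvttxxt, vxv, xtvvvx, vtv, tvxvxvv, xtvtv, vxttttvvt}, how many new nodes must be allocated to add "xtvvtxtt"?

2

"xtvvtx" is already a path in the trie; the remaining "tt" must be added.
So 8 − 6 = 2 new nodes.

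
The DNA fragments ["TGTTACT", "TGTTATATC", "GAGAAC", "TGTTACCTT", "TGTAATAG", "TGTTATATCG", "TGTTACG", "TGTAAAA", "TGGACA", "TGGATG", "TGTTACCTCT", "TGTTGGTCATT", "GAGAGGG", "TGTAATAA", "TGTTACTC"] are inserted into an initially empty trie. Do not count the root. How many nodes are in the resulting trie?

Count nodes per top-level branch (shared prefixes stored once):
  'G'-branch (GAGAAC, GAGAGGG): 9 nodes
  'T'-branch (TGGACA, TGGATG, TGTAAAA, TGTAATAA, TGTAATAG, TGTTACCTCT, TGTTACCTT, TGTTACG, TGTTACT, TGTTACTC, TGTTATATC, TGTTATATCG, TGTTGGTCATT): 40 nodes
Sum: 49

49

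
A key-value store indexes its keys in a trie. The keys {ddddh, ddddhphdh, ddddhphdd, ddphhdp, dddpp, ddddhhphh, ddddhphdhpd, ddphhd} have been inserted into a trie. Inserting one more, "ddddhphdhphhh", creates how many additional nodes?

Walking "ddddhphdhphhh" from the root, the first 10 characters ("ddddhphdhp") follow existing edges; "h" is the first miss.
Each of the 3 remaining characters creates one node.

3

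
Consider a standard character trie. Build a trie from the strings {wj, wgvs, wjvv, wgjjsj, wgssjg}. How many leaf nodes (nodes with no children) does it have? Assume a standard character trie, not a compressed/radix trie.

4

Leaves are exactly the stored words that no other stored word extends.
Those words: "wgjjsj", "wgssjg", "wgvs", "wjvv"
Leaf count: 4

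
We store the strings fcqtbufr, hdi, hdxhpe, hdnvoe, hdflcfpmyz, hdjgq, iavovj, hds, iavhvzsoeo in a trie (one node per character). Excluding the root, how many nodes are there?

44

Count nodes per top-level branch (shared prefixes stored once):
  'f'-branch (fcqtbufr): 8 nodes
  'h'-branch (hdflcfpmyz, hdi, hdjgq, hdnvoe, hds, hdxhpe): 23 nodes
  'i'-branch (iavhvzsoeo, iavovj): 13 nodes
Sum: 44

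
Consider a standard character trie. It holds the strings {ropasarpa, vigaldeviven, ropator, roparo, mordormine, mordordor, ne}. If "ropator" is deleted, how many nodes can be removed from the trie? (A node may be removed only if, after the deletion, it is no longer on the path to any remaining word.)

3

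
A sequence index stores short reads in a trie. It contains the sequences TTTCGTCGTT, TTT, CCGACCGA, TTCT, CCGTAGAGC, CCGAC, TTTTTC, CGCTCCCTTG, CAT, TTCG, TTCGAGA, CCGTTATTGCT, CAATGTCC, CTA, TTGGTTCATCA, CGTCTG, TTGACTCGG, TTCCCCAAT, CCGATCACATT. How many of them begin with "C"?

Filter for entries beginning with "C":
Matches: "CAATGTCC", "CAT", "CCGAC", "CCGACCGA", "CCGATCACATT", "CCGTAGAGC", "CCGTTATTGCT", "CGCTCCCTTG", "CGTCTG", "CTA"
Count: 10

10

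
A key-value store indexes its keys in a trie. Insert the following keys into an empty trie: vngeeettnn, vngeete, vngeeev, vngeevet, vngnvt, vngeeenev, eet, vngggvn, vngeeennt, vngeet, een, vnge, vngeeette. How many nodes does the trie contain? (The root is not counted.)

33

Trace insertions, counting only characters that open a new branch:
  "vngeeettnn" → 10 new (v, n, g, e, e, e, t, t, n, n)
  "vngeete" → prefix "vngee" already present; 2 new (t, e)
  "vngeeev" → prefix "vngeee" already present; 1 new (v)
  "vngeevet" → prefix "vngee" already present; 3 new (v, e, t)
  "vngnvt" → prefix "vng" already present; 3 new (n, v, t)
  "vngeeenev" → prefix "vngeee" already present; 3 new (n, e, v)
  "eet" → 3 new (e, e, t)
  "vngggvn" → prefix "vng" already present; 4 new (g, g, v, n)
  "vngeeennt" → prefix "vngeeen" already present; 2 new (n, t)
  "vngeet" → prefix "vngeet" already present; 0 new (none)
  "een" → prefix "ee" already present; 1 new (n)
  "vnge" → prefix "vnge" already present; 0 new (none)
  "vngeeette" → prefix "vngeeett" already present; 1 new (e)
Total nodes = 10 + 2 + 1 + 3 + 3 + 3 + 3 + 4 + 2 + 0 + 1 + 0 + 1 = 33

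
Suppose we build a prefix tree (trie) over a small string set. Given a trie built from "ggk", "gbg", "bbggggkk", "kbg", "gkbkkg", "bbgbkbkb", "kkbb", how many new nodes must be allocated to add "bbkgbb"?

Walking "bbkgbb" from the root, the first 2 characters ("bb") follow existing edges; "k" is the first miss.
New nodes needed: |"bbkgbb"| − 2 = 6 − 2 = 4.

4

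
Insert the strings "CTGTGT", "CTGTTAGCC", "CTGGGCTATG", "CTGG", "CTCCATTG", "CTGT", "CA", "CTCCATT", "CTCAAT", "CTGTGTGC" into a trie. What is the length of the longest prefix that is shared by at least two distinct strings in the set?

Look for the deepest trie node that still has at least two words in its subtree.
e.g. "CTCCATT" and "CTCCATTG" share the prefix "CTCCATT" of length 7; no pair shares a longer one.
Longest shared-prefix length: 7

7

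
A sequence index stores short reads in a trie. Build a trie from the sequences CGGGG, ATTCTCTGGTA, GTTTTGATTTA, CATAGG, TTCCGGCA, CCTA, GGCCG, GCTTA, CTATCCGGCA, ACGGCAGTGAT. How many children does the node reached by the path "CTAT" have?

Follow the path "CTAT" to its node, then look at its outgoing edges.
Characters that immediately follow "CTAT" among the stored strings: {C}.
That node has 1 child edge.

1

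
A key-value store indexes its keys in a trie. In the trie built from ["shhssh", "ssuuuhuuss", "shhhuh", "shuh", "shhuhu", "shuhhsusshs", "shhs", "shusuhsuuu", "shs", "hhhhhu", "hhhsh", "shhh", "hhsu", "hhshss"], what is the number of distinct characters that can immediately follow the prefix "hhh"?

Follow the path "hhh" to its node, then look at its outgoing edges.
Characters that immediately follow "hhh" among the stored strings: {h, s}.
That node has 2 child edges.

2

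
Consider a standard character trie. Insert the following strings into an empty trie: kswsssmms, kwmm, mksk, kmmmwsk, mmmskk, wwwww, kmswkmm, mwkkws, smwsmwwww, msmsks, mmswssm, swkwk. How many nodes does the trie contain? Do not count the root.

65

Insert word by word; a character creates a node only if that edge doesn't already exist:
  "kswsssmms" → 9 new (k, s, w, s, s, s, m, m, s)
  "kwmm" → prefix "k" already present; 3 new (w, m, m)
  "mksk" → 4 new (m, k, s, k)
  "kmmmwsk" → prefix "k" already present; 6 new (m, m, m, w, s, k)
  "mmmskk" → prefix "m" already present; 5 new (m, m, s, k, k)
  "wwwww" → 5 new (w, w, w, w, w)
  "kmswkmm" → prefix "km" already present; 5 new (s, w, k, m, m)
  "mwkkws" → prefix "m" already present; 5 new (w, k, k, w, s)
  "smwsmwwww" → 9 new (s, m, w, s, m, w, w, w, w)
  "msmsks" → prefix "m" already present; 5 new (s, m, s, k, s)
  "mmswssm" → prefix "mm" already present; 5 new (s, w, s, s, m)
  "swkwk" → prefix "s" already present; 4 new (w, k, w, k)
Total nodes = 9 + 3 + 4 + 6 + 5 + 5 + 5 + 5 + 9 + 5 + 5 + 4 = 65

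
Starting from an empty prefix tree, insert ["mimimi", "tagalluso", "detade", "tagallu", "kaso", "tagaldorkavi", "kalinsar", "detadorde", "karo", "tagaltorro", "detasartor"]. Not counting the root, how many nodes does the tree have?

For each word, the new-node count is its length minus the longest prefix already in the trie:
  "mimimi" → 6 new (m, i, m, i, m, i)
  "tagalluso" → 9 new (t, a, g, a, l, l, u, s, o)
  "detade" → 6 new (d, e, t, a, d, e)
  "tagallu" → prefix "tagallu" already present; 0 new (none)
  "kaso" → 4 new (k, a, s, o)
  "tagaldorkavi" → prefix "tagal" already present; 7 new (d, o, r, k, a, v, i)
  "kalinsar" → prefix "ka" already present; 6 new (l, i, n, s, a, r)
  "detadorde" → prefix "detad" already present; 4 new (o, r, d, e)
  "karo" → prefix "ka" already present; 2 new (r, o)
  "tagaltorro" → prefix "tagal" already present; 5 new (t, o, r, r, o)
  "detasartor" → prefix "deta" already present; 6 new (s, a, r, t, o, r)
Total nodes = 6 + 9 + 6 + 0 + 4 + 7 + 6 + 4 + 2 + 5 + 6 = 55

55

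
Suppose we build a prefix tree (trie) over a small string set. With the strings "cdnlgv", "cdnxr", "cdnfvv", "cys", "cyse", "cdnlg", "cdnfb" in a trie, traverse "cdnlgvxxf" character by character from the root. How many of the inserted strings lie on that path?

Check each prefix of "cdnlgvxxf" against the stored set — each match is an end-marker on the path.
Prefixes of the query that are stored words: "cdnlg", "cdnlgv"
Count: 2

2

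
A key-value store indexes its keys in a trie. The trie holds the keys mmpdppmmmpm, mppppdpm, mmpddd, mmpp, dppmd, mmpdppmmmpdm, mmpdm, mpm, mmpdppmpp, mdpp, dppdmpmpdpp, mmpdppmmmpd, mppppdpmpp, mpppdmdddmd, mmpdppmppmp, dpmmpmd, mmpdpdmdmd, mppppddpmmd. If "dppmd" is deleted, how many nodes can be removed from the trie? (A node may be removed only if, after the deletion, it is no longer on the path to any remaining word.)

Walk "dppmd" from the leaf back toward the root, removing each node that no remaining word uses.
The suffix "md" (2 nodes) is used only by "dppmd"; the node for "dpp" still has the child "d", so pruning stops there.
Nodes removed: 2

2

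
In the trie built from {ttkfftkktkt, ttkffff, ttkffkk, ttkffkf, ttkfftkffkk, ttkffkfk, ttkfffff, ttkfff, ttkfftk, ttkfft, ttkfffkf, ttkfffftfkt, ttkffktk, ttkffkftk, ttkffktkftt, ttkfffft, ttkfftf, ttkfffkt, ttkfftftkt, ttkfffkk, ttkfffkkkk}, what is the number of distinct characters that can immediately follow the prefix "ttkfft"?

2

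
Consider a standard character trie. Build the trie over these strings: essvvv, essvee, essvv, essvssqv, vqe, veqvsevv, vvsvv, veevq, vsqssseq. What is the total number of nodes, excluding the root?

36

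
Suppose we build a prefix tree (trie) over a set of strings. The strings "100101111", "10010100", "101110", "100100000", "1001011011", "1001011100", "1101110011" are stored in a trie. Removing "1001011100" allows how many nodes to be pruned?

2

A node on "1001011100"'s path can go only if nothing else ends at it or branches off below it.
The suffix "00" (2 nodes) is used only by "1001011100"; the node for "10010111" still has the child "1", so pruning stops there.
Nodes removed: 2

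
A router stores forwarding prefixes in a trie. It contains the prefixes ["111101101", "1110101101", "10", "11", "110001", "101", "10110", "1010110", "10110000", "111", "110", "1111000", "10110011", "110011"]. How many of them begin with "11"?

Filter for entries beginning with "11":
Words under "11": 11, 110, 110001, 110011, 111, 1110101101, 1111000, 111101101
Count: 8

8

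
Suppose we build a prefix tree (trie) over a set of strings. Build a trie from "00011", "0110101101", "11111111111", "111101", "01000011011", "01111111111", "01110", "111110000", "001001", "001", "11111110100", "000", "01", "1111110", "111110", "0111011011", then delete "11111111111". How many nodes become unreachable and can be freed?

4

Walk "11111111111" from the leaf back toward the root, removing each node that no remaining word uses.
The suffix "1111" (4 nodes) is used only by "11111111111"; the node for "1111111" still has the child "0", so pruning stops there.
Nodes removed: 4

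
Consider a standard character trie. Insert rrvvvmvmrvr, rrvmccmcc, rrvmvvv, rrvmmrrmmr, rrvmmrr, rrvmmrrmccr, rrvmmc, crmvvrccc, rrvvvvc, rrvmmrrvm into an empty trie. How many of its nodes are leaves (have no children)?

9

Leaves are exactly the stored words that no other stored word extends.
Those words: "crmvvrccc", "rrvmccmcc", "rrvmmc", "rrvmmrrmccr", "rrvmmrrmmr", "rrvmmrrvm", "rrvmvvv", "rrvvvmvmrvr", "rrvvvvc"
Leaf count: 9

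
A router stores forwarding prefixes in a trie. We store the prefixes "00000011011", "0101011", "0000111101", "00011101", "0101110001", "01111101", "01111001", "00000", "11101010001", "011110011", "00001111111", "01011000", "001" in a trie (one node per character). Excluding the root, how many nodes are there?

Insert word by word; a character creates a node only if that edge doesn't already exist:
  "00000011011" → 11 new (0, 0, 0, 0, 0, 0, 1, 1, 0, 1, 1)
  "0101011" → prefix "0" already present; 6 new (1, 0, 1, 0, 1, 1)
  "0000111101" → prefix "0000" already present; 6 new (1, 1, 1, 1, 0, 1)
  "00011101" → prefix "000" already present; 5 new (1, 1, 1, 0, 1)
  "0101110001" → prefix "0101" already present; 6 new (1, 1, 0, 0, 0, 1)
  "01111101" → prefix "01" already present; 6 new (1, 1, 1, 1, 0, 1)
  "01111001" → prefix "01111" already present; 3 new (0, 0, 1)
  "00000" → prefix "00000" already present; 0 new (none)
  "11101010001" → 11 new (1, 1, 1, 0, 1, 0, 1, 0, 0, 0, 1)
  "011110011" → prefix "01111001" already present; 1 new (1)
  "00001111111" → prefix "00001111" already present; 3 new (1, 1, 1)
  "01011000" → prefix "01011" already present; 3 new (0, 0, 0)
  "001" → prefix "00" already present; 1 new (1)
Total nodes = 11 + 6 + 6 + 5 + 6 + 6 + 3 + 0 + 11 + 1 + 3 + 3 + 1 = 62

62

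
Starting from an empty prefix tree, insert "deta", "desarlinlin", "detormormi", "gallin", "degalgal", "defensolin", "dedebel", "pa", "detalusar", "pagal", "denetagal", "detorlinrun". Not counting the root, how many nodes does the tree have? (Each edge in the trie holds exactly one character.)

68

For each word, the new-node count is its length minus the longest prefix already in the trie:
  "deta" → 4 new (d, e, t, a)
  "desarlinlin" → prefix "de" already present; 9 new (s, a, r, l, i, n, l, i, n)
  "detormormi" → prefix "det" already present; 7 new (o, r, m, o, r, m, i)
  "gallin" → 6 new (g, a, l, l, i, n)
  "degalgal" → prefix "de" already present; 6 new (g, a, l, g, a, l)
  "defensolin" → prefix "de" already present; 8 new (f, e, n, s, o, l, i, n)
  "dedebel" → prefix "de" already present; 5 new (d, e, b, e, l)
  "pa" → 2 new (p, a)
  "detalusar" → prefix "deta" already present; 5 new (l, u, s, a, r)
  "pagal" → prefix "pa" already present; 3 new (g, a, l)
  "denetagal" → prefix "de" already present; 7 new (n, e, t, a, g, a, l)
  "detorlinrun" → prefix "detor" already present; 6 new (l, i, n, r, u, n)
Total nodes = 4 + 9 + 7 + 6 + 6 + 8 + 5 + 2 + 5 + 3 + 7 + 6 = 68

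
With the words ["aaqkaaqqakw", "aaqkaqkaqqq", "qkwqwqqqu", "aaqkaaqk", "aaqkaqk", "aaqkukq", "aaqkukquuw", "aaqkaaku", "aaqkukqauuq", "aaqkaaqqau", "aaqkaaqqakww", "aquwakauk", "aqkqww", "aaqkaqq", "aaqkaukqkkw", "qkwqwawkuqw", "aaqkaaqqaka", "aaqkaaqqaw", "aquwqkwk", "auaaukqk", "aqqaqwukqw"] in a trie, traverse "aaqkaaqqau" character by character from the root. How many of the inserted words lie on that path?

Walk "aaqkaaqqau" from the root; an end-of-word marker is hit whenever a stored word is a prefix of "aaqkaaqqau".
Prefixes of the query that are stored words: "aaqkaaqqau"
Count: 1

1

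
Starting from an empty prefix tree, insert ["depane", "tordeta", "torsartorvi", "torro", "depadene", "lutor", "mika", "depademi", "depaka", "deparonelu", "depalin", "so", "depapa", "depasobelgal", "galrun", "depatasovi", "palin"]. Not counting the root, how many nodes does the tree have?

Insert word by word; a character creates a node only if that edge doesn't already exist:
  "depane" → 6 new (d, e, p, a, n, e)
  "tordeta" → 7 new (t, o, r, d, e, t, a)
  "torsartorvi" → prefix "tor" already present; 8 new (s, a, r, t, o, r, v, i)
  "torro" → prefix "tor" already present; 2 new (r, o)
  "depadene" → prefix "depa" already present; 4 new (d, e, n, e)
  "lutor" → 5 new (l, u, t, o, r)
  "mika" → 4 new (m, i, k, a)
  "depademi" → prefix "depade" already present; 2 new (m, i)
  "depaka" → prefix "depa" already present; 2 new (k, a)
  "deparonelu" → prefix "depa" already present; 6 new (r, o, n, e, l, u)
  "depalin" → prefix "depa" already present; 3 new (l, i, n)
  "so" → 2 new (s, o)
  "depapa" → prefix "depa" already present; 2 new (p, a)
  "depasobelgal" → prefix "depa" already present; 8 new (s, o, b, e, l, g, a, l)
  "galrun" → 6 new (g, a, l, r, u, n)
  "depatasovi" → prefix "depa" already present; 6 new (t, a, s, o, v, i)
  "palin" → 5 new (p, a, l, i, n)
Total nodes = 6 + 7 + 8 + 2 + 4 + 5 + 4 + 2 + 2 + 6 + 3 + 2 + 2 + 8 + 6 + 6 + 5 = 78

78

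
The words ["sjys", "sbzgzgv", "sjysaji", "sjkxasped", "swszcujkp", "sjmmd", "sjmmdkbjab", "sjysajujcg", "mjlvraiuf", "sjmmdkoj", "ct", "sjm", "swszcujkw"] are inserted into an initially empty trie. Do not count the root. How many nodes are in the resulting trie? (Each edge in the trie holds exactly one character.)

54

For each word, the new-node count is its length minus the longest prefix already in the trie:
  "sjys" → 4 new (s, j, y, s)
  "sbzgzgv" → prefix "s" already present; 6 new (b, z, g, z, g, v)
  "sjysaji" → prefix "sjys" already present; 3 new (a, j, i)
  "sjkxasped" → prefix "sj" already present; 7 new (k, x, a, s, p, e, d)
  "swszcujkp" → prefix "s" already present; 8 new (w, s, z, c, u, j, k, p)
  "sjmmd" → prefix "sj" already present; 3 new (m, m, d)
  "sjmmdkbjab" → prefix "sjmmd" already present; 5 new (k, b, j, a, b)
  "sjysajujcg" → prefix "sjysaj" already present; 4 new (u, j, c, g)
  "mjlvraiuf" → 9 new (m, j, l, v, r, a, i, u, f)
  "sjmmdkoj" → prefix "sjmmdk" already present; 2 new (o, j)
  "ct" → 2 new (c, t)
  "sjm" → prefix "sjm" already present; 0 new (none)
  "swszcujkw" → prefix "swszcujk" already present; 1 new (w)
Total nodes = 4 + 6 + 3 + 7 + 8 + 3 + 5 + 4 + 9 + 2 + 2 + 0 + 1 = 54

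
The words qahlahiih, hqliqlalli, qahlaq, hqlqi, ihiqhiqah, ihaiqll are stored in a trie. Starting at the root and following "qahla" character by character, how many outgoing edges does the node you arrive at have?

2

Follow the path "qahla" to its node, then look at its outgoing edges.
Characters that immediately follow "qahla" among the stored strings: {h, q}.
That node has 2 child edges.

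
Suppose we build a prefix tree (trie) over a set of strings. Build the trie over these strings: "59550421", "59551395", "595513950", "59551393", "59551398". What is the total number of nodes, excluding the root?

Count nodes per top-level branch (shared prefixes stored once):
  '5'-branch (59550421, 59551393, 59551395, 595513950, 59551398): 15 nodes
Sum: 15

15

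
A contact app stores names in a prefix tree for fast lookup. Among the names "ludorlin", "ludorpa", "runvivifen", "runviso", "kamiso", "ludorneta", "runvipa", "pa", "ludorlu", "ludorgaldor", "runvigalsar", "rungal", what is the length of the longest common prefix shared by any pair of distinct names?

Equivalently: take the maximum, over all pairs, of their longest common prefix length.
"ludorlin" and "ludorlu" agree on "ludorl" (6 characters) before diverging; nothing deeper is shared.
Longest shared-prefix length: 6

6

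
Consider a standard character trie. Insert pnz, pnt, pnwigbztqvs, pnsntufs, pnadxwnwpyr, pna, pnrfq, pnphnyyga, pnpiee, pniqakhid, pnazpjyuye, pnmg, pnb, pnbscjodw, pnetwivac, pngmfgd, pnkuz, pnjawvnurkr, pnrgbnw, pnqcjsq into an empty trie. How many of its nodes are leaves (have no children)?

A leaf is a node with no children — equivalently, the end of a word that is not a proper prefix of any other stored word.
Those words: "pnadxwnwpyr", "pnazpjyuye", "pnbscjodw", "pnetwivac", "pngmfgd", "pniqakhid", "pnjawvnurkr", "pnkuz", "pnmg", "pnphnyyga", "pnpiee", "pnqcjsq", "pnrfq", "pnrgbnw", "pnsntufs", "pnt", "pnwigbztqvs", "pnz"
Leaf count: 18

18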